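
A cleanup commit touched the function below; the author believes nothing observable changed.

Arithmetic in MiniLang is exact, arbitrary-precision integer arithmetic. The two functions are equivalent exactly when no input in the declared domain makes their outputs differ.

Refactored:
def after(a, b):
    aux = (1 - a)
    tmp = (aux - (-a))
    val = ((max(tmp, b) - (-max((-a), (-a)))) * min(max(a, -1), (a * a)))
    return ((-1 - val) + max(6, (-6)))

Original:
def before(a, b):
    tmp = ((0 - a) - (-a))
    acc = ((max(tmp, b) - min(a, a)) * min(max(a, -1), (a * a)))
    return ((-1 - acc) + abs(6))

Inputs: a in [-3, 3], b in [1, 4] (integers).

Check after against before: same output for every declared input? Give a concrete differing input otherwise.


Equivalent. The suspicious edit (`0` became `1`) never changes the result for any input inside the declared domain.
An exhaustive pass over the 28 declared inputs shows identical outputs.
One worked example (a=-3, b=4) — before: tmp = 0; acc = -7; return 12; after: aux = 4; tmp = 1; val = -7; return 12; agreement on 12.
verdict: equivalent


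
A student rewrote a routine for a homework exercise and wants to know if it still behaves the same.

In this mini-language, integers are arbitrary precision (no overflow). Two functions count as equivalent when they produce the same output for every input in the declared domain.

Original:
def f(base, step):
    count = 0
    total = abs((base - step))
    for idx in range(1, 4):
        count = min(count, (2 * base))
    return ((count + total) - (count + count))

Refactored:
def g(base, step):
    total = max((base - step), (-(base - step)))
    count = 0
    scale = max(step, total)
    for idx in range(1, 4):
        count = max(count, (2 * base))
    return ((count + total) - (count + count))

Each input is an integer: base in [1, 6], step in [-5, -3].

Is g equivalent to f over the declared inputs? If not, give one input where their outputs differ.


Try base=1, step=-5.
f: count becomes 0; next total becomes 6; next at idx=1:; next count becomes 0; next at idx=2:; next count becomes 0; next at idx=3:; next count becomes 0; next final value 6
g: total becomes 6; next count becomes 0; next scale becomes 6; next at idx=1:; next count becomes 2; next at idx=2:; next count becomes 2; next at idx=3:; next count becomes 2; next final value 4
6 != 4, so the rewrite changes behavior.
verdict: not equivalent; witness: base=1, step=-5


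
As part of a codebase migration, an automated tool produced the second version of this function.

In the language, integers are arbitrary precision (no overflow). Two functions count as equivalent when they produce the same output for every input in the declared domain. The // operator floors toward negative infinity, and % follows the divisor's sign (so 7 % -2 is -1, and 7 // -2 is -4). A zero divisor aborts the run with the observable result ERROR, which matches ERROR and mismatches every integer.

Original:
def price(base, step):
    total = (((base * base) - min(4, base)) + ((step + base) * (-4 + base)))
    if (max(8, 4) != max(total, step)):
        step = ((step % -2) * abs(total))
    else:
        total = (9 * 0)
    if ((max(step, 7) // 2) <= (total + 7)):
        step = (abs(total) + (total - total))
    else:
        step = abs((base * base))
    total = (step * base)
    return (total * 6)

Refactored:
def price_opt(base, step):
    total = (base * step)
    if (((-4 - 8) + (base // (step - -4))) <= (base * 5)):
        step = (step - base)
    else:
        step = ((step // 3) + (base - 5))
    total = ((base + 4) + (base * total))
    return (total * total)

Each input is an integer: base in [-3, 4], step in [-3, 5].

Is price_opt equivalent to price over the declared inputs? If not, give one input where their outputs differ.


Evaluate both at base=-3, step=-3.
price: total becomes 54; next (max(8, 4) != max(total, step)) evaluates to true; next step becomes -54; next ((max(step, 7) // 2) <= (total + 7)) evaluates to true; next step becomes 54; next total becomes -162; next final value -972
price_opt: total becomes 9; next (((-4 - 8) + (base // (step - -4))) <= (base * 5)) evaluates to true; next step becomes 0; next total becomes -26; next final value 676
-972 vs 676 — the two versions disagree here.
verdict: not equivalent; witness: base=-3, step=-3


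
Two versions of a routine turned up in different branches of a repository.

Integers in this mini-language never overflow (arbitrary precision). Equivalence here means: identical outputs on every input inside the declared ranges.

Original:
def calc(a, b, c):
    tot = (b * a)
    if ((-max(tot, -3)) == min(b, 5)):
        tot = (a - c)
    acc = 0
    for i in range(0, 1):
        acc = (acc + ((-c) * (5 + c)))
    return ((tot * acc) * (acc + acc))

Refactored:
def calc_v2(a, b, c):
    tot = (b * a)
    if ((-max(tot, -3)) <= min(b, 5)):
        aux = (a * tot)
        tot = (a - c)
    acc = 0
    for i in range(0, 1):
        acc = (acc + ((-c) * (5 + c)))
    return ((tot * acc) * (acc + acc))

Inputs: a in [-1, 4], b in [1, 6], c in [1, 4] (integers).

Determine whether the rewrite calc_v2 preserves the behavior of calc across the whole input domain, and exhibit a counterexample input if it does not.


On input a=-1, b=4, c=1, calc returns -288 while calc_v2 returns -144.
verdict: not equivalent; witness: a=-1, b=4, c=1


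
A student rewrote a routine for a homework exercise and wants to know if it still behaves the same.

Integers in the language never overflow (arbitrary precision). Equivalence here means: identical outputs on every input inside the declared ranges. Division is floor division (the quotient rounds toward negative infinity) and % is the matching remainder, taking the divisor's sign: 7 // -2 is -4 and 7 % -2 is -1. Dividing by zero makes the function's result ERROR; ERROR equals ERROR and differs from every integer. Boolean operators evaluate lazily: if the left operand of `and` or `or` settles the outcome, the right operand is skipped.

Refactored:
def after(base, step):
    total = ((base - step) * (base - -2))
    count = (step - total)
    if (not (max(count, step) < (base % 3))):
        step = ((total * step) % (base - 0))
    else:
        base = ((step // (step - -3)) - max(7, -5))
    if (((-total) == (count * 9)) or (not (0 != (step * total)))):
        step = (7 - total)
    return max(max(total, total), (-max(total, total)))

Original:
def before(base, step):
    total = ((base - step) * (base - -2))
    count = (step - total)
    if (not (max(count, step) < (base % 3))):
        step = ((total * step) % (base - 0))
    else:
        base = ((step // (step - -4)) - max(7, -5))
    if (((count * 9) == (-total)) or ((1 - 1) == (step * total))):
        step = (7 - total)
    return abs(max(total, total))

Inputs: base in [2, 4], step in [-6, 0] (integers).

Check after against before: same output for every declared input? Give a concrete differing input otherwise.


Not equivalent: base=2, step=-4 separates them (ERROR vs 24).
before: total = 24; count = -28; (not (max(count, step) < (base % 3))) -> false; division by zero -> ERROR
after: total = 24; count = -28; (not (max(count, step) < (base % 3))) -> false; base = -3; (((-total) == (count * 9)) or (not (0 != (step * total)))) -> false; return 24
verdict: not equivalent; witness: base=2, step=-4


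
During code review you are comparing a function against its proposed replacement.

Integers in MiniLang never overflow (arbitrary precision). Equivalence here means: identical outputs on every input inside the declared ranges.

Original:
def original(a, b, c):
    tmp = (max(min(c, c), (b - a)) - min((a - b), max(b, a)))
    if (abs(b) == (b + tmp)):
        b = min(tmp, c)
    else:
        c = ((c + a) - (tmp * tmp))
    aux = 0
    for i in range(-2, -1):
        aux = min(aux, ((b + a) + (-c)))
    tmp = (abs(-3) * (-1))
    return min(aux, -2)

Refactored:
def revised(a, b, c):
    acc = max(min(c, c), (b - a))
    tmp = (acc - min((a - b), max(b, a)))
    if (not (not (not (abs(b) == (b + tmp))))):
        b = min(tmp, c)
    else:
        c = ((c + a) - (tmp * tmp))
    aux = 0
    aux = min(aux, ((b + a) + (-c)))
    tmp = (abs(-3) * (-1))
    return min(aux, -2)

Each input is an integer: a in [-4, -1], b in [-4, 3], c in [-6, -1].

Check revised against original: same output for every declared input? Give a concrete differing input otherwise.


These are not equivalent — on a=-4, b=-4, c=-6 the outputs split (-2 vs -4).
original: tmp=4, then (abs(b) == (b + tmp)) is false, then c=-26, then aux=0, then (i=-2), then aux=0, then tmp=-3, then returns -2
revised: acc=0, then tmp=4, then (not (not (not (abs(b) == (b + tmp))))) is true, then b=-6, then aux=0, then aux=-4, then tmp=-3, then returns -4
verdict: not equivalent; witness: a=-4, b=-4, c=-6


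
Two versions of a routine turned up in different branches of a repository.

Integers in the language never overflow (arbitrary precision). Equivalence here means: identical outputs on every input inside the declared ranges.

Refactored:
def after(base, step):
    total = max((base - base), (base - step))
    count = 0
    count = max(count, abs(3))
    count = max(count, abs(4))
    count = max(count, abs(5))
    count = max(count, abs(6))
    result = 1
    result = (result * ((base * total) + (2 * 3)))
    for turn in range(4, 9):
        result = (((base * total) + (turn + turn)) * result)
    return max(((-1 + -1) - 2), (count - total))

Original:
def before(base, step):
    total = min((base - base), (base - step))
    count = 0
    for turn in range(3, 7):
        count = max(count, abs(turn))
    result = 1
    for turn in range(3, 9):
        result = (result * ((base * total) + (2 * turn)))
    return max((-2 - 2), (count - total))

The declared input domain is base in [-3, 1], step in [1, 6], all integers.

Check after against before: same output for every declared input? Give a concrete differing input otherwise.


Try base=-3, step=1.
before: total becomes -4; next count becomes 0; next at turn=3:; next count becomes 3; next at turn=4:; next count becomes 4; next at turn=5:; next count becomes 5; next at turn=6:; next count becomes 6; next result becomes 1; next at turn=3:; next result becomes 18; next at turn=4:; next result becomes 360; next at turn=5:; next result becomes 7920; next at turn=6:; next result becomes 190080; next at turn=7:; next result becomes 4942080; next at turn=8:; next result becomes 138378240; next final value 10
after: total becomes 0; next count becomes 0; next count becomes 3; next count becomes 4; next count becomes 5; next count becomes 6; next result becomes 1; next result becomes 6; next at turn=4:; next result becomes 48; next at turn=5:; next result becomes 480; next at turn=6:; next result becomes 5760; next at turn=7:; next result becomes 80640; next at turn=8:; next result becomes 1290240; next final value 6
10 vs 6 — the two versions disagree here.
verdict: not equivalent; witness: base=-3, step=1


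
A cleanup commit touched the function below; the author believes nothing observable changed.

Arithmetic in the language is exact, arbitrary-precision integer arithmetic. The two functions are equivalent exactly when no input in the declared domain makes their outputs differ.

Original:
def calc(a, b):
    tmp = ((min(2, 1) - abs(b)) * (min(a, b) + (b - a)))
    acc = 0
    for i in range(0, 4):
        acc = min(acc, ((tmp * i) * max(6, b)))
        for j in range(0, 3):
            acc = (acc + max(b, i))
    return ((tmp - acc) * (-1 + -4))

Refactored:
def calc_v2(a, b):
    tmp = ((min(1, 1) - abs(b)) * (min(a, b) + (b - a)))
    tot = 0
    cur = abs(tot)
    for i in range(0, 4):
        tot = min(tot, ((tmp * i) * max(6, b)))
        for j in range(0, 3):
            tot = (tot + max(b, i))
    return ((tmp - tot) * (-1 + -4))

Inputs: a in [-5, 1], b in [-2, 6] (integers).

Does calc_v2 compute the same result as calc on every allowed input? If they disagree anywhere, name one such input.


Although `2` became `1`, no input in the stated domain can expose it.
As a probe, take a=-2, b=1: calc runs tmp=0, then acc=0, then (i=0), then acc=0, then (j=0), then acc=1, then (j=1), then acc=2, then (j=2), then acc=3, then (i=1), then acc=0, then (j=0), then acc=1, then (j=1), then acc=2, then (j=2), then acc=3, then (i=2), then acc=0, then (j=0), then acc=2, then (j=1), then acc=4, then (j=2), then acc=6, then (i=3), then acc=0, then (j=0), then acc=3, then (j=1), then acc=6, then (j=2), then acc=9, then returns 45; calc_v2 runs tmp=0, then tot=0, then cur=0, then (i=0), then tot=0, then (j=0), then tot=1, then (j=1), then tot=2, then (j=2), then tot=3, then (i=1), then tot=0, then (j=0), then tot=1, then (j=1), then tot=2, then (j=2), then tot=3, then (i=2), then tot=0, then (j=0), then tot=2, then (j=1), then tot=4, then (j=2), then tot=6, then (i=3), then tot=0, then (j=0), then tot=3, then (j=1), then tot=6, then (j=2), then tot=9, then returns 45; both end at 45.
Every one of the 63 inputs gives matching results.
verdict: equivalent


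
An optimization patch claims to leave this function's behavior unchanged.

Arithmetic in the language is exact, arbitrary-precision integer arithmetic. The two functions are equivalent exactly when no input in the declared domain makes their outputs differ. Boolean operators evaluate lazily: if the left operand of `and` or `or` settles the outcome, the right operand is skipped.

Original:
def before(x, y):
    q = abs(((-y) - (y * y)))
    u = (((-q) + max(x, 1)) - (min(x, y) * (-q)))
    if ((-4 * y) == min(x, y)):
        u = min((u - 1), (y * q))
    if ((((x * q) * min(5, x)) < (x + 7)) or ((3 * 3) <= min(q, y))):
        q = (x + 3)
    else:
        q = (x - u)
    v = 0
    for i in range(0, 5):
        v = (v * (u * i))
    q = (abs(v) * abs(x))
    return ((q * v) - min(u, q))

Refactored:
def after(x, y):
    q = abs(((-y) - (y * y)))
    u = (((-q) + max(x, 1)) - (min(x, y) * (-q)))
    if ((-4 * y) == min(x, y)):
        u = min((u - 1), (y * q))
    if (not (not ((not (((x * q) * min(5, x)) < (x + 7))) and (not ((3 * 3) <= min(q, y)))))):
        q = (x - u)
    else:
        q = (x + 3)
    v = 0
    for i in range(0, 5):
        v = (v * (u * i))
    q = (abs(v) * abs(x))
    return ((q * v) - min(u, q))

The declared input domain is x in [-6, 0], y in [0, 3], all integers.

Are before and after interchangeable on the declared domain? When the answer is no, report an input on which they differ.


Comparing the listings, the differences include: boolean connective usage differs.
As a probe, take x=-2, y=3: before runs q = 12; u = -35; ((-4 * y) == min(x, y)) -> false; ((((x * q) * min(5, x)) < (x + 7)) or ((3 * 3) <= min(q, y))) -> false; q = 33; v = 0; [i=0]; v = 0; [i=1]; v = 0; [i=2]; v = 0; [i=3]; v = 0; [i=4]; v = 0; q = 0; return 35; after runs q = 12; u = -35; ((-4 * y) == min(x, y)) -> false; (not (not ((not (((x * q) * min(5, x)) < (x + 7))) and (not ((3 * 3) <= min(q, y)))))) -> true; q = 33; v = 0; [i=0]; v = 0; [i=1]; v = 0; [i=2]; v = 0; [i=3]; v = 0; [i=4]; v = 0; q = 0; return 35; both end at 35.
Sweeping the whole domain (28 inputs) finds no disagreement.
verdict: equivalent


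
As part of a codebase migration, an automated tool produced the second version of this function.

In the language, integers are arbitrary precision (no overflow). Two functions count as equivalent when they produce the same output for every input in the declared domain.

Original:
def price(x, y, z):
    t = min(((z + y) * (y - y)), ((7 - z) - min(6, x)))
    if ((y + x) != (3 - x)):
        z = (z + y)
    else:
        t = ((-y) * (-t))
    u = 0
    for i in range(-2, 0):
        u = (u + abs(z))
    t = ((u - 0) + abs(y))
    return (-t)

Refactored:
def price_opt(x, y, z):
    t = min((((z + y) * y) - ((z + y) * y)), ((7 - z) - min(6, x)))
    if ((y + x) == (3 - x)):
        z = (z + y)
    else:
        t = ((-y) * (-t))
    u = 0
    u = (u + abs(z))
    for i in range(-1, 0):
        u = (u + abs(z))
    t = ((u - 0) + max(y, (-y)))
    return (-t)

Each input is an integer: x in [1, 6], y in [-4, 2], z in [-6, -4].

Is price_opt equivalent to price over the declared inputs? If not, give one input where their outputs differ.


Run the pair on x=1, y=-4, z=-6.
price: t becomes 0; next ((y + x) != (3 - x)) evaluates to true; next z becomes -10; next u becomes 0; next at i=-2:; next u becomes 10; next at i=-1:; next u becomes 20; next t becomes 24; next final value -24
price_opt: t becomes 0; next ((y + x) == (3 - x)) evaluates to false; next t becomes 0; next u becomes 0; next u becomes 6; next at i=-1:; next u becomes 12; next t becomes 16; next final value -16
-24 and -16 differ, so these are not the same function on this domain.
verdict: not equivalent; witness: x=1, y=-4, z=-6


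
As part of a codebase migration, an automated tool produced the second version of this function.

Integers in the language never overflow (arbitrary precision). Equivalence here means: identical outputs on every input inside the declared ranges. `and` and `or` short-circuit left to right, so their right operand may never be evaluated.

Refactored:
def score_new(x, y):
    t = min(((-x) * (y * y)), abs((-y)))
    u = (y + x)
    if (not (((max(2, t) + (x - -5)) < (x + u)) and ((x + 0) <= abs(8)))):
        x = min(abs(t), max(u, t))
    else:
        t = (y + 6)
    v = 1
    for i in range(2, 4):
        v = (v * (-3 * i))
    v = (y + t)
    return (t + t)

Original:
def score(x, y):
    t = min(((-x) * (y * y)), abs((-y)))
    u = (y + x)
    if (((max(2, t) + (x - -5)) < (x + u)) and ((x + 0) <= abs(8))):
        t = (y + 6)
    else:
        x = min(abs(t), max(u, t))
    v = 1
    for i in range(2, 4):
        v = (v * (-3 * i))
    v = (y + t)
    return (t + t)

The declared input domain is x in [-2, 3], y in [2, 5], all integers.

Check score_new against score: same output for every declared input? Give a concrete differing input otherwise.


Although boolean connective usage differs, 24/24 inputs agree.
verdict: equivalent


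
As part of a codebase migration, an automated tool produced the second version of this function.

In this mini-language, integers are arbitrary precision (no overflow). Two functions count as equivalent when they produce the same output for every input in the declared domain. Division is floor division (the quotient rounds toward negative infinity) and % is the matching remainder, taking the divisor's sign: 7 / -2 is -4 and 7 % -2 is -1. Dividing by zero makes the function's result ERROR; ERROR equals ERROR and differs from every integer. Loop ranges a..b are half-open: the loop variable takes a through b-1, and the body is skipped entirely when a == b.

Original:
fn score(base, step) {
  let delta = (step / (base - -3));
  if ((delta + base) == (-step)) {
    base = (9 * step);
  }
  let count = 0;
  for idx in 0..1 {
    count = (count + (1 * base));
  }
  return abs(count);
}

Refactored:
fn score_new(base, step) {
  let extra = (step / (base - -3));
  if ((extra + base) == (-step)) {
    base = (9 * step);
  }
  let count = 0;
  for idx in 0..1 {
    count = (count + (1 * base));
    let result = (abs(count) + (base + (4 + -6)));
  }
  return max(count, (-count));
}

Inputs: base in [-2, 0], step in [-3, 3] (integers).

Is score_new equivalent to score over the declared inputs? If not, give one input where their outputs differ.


Reading the diff, among the changes: local variable names differ; also arithmetic usage differs; also min/max/abs usage differs; also constant usage differs; also statement counts differ.
Tracing base=0, step=1: score: delta=0, then ((delta + base) == (-step)) is false, then count=0, then (idx=0), then count=0, then returns 0 | score_new: extra=0, then ((extra + base) == (-step)) is false, then count=0, then (idx=0), then count=0, then result=-2, then returns 0 — matching result 0.
Checked all 21 inputs in the declared domain: the outputs agree on every one.
verdict: equivalent


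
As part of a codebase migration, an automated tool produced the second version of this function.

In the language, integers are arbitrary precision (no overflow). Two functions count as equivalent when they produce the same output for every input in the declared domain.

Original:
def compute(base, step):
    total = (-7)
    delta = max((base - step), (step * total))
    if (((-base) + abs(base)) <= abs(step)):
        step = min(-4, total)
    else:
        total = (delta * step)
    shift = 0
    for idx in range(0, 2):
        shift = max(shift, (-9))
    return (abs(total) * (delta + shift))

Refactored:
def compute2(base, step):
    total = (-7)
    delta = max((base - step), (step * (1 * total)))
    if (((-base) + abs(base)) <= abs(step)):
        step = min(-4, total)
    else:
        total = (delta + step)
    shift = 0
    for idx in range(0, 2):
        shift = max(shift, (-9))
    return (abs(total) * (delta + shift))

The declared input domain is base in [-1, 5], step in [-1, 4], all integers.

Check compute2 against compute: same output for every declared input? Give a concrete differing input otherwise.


These are not equivalent — on base=-1, step=-1 the outputs split (49 vs 42).
compute: total becomes -7; next delta becomes 7; next (((-base) + abs(base)) <= abs(step)) evaluates to false; next total becomes -7; next shift becomes 0; next at idx=0:; next shift becomes 0; next at idx=1:; next shift becomes 0; next final value 49
compute2: total becomes -7; next delta becomes 7; next (((-base) + abs(base)) <= abs(step)) evaluates to false; next total becomes 6; next shift becomes 0; next at idx=0:; next shift becomes 0; next at idx=1:; next shift becomes 0; next final value 42
verdict: not equivalent; witness: base=-1, step=-1


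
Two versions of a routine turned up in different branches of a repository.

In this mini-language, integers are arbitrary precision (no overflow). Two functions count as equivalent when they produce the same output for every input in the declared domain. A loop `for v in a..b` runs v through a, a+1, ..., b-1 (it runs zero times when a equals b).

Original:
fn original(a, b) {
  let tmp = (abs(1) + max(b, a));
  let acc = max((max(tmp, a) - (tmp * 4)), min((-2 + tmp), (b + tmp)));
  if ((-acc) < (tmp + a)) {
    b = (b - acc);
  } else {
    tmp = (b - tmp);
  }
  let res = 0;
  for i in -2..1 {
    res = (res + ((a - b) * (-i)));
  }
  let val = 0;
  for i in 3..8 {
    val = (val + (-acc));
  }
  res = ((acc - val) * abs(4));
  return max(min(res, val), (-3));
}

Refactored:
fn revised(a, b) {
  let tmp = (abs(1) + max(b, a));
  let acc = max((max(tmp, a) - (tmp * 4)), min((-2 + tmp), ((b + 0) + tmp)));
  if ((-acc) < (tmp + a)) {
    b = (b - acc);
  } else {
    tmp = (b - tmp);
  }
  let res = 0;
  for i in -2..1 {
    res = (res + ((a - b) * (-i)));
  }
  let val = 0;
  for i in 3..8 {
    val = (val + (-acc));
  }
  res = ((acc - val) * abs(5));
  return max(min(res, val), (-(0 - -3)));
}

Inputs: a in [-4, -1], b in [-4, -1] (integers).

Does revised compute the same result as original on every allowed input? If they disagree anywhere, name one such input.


Equivalent. The one real change (`4` became `5`) has no effect anywhere in the declared ranges.
Across all 16 domain points the two functions coincide.
One worked example (a=-2, b=-1) — original: tmp := 0 | acc := 0 | ((-acc) < (tmp + a)): false | tmp := -1 | res := 0 | iter i=-2: | res := -2 | iter i=-1: | res := -3 | iter i=0: | res := -3 | val := 0 | iter i=3: | val := 0 | iter i=4: | val := 0 | iter i=5: | val := 0 | iter i=6: | val := 0 | iter i=7: | val := 0 | res := 0 | result 0; revised: tmp := 0 | acc := 0 | ((-acc) < (tmp + a)): false | tmp := -1 | res := 0 | iter i=-2: | res := -2 | iter i=-1: | res := -3 | iter i=0: | res := -3 | val := 0 | iter i=3: | val := 0 | iter i=4: | val := 0 | iter i=5: | val := 0 | iter i=6: | val := 0 | iter i=7: | val := 0 | res := 0 | result 0; agreement on 0.
verdict: equivalent


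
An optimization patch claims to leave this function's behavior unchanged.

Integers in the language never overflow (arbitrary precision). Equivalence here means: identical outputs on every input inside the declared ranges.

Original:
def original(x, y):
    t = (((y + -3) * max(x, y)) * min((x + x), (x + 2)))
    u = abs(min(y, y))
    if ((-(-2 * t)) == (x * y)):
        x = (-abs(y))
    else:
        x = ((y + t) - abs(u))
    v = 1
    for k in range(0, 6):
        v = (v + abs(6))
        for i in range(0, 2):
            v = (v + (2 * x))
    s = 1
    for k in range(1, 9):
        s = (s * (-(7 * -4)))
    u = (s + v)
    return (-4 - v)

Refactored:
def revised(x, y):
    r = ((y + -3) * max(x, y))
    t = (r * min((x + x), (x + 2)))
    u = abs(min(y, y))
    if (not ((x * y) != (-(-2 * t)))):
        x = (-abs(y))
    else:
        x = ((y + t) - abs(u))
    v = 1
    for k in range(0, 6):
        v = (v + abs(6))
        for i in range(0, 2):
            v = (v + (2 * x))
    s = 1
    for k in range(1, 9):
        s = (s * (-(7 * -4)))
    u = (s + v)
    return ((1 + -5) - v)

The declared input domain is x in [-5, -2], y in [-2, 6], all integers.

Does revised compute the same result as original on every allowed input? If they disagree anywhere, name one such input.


The two are interchangeable: constant usage differs, and boolean connective usage differs, and local variable names differ, and arithmetic usage differs, and comparison usage differs, and statement counts differ, and every declared input agrees.
Tracing x=-3, y=3: original: t=0, then u=3, then ((-(-2 * t)) == (x * y)) is false, then x=0, then v=1, then (k=0), then v=7, then (i=0), then v=7, then (i=1), then v=7, then (k=1), then v=13, then (i=0), then v=13, then (i=1), then v=13, then (k=2), then v=19, then (i=0), then v=19, then (i=1), then v=19, then (k=3), then v=25, then (i=0), then v=25, then (i=1), then v=25, then (k=4), then v=31, then (i=0), then v=31, then (i=1), then v=31, then (k=5), then v=37, then (i=0), then v=37, then (i=1), then v=37, then s=1, then (k=1), then s=28, then (k=2), then s=784, then (k=3), then s=21952, then (k=4), then s=614656, then (k=5), then s=17210368, then (k=6), then s=481890304, then (k=7), then s=13492928512, then (k=8), then s=377801998336, then u=377801998373, then returns -41 | revised: r=0, then t=0, then u=3, then (not ((x * y) != (-(-2 * t)))) is false, then x=0, then v=1, then (k=0), then v=7, then (i=0), then v=7, then (i=1), then v=7, then (k=1), then v=13, then (i=0), then v=13, then (i=1), then v=13, then (k=2), then v=19, then (i=0), then v=19, then (i=1), then v=19, then (k=3), then v=25, then (i=0), then v=25, then (i=1), then v=25, then (k=4), then v=31, then (i=0), then v=31, then (i=1), then v=31, then (k=5), then v=37, then (i=0), then v=37, then (i=1), then v=37, then s=1, then (k=1), then s=28, then (k=2), then s=784, then (k=3), then s=21952, then (k=4), then s=614656, then (k=5), then s=17210368, then (k=6), then s=481890304, then (k=7), then s=13492928512, then (k=8), then s=377801998336, then u=377801998373, then returns -41 — matching result -41.
Every one of the 36 inputs gives matching results.
verdict: equivalent


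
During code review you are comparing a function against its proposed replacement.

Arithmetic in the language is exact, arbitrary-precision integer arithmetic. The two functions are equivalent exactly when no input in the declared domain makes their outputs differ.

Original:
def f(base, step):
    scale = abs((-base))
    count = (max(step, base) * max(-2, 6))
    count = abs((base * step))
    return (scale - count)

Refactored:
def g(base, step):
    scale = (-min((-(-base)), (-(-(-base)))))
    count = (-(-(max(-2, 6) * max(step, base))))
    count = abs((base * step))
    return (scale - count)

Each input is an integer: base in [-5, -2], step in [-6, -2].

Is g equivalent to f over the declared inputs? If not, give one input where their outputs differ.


Equivalent — the differences include min/max/abs usage differs, yet no declared input distinguishes the two.
As a probe, take base=-2, step=-6: f runs scale=2, then count=-12, then count=12, then returns -10; g runs scale=2, then count=-12, then count=12, then returns -10; both end at -10.
Checked all 20 inputs in the declared domain: the outputs agree on every one.
verdict: equivalent


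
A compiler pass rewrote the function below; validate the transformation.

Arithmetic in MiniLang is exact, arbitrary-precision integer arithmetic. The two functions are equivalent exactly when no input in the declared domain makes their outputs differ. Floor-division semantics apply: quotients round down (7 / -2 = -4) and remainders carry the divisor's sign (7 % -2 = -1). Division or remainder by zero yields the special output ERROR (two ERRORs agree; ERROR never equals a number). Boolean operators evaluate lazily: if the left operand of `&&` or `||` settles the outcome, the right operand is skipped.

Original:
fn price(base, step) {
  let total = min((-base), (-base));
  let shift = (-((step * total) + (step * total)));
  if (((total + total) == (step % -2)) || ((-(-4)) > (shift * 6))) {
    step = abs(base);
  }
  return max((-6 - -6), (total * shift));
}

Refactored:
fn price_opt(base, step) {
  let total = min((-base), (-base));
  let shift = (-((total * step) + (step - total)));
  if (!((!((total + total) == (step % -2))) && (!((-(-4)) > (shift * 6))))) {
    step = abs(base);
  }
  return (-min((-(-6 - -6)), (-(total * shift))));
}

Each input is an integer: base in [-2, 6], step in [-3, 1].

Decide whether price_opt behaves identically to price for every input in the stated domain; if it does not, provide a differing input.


On input base=-2, step=-3, price returns 24 while price_opt returns 22.
verdict: not equivalent; witness: base=-2, step=-3


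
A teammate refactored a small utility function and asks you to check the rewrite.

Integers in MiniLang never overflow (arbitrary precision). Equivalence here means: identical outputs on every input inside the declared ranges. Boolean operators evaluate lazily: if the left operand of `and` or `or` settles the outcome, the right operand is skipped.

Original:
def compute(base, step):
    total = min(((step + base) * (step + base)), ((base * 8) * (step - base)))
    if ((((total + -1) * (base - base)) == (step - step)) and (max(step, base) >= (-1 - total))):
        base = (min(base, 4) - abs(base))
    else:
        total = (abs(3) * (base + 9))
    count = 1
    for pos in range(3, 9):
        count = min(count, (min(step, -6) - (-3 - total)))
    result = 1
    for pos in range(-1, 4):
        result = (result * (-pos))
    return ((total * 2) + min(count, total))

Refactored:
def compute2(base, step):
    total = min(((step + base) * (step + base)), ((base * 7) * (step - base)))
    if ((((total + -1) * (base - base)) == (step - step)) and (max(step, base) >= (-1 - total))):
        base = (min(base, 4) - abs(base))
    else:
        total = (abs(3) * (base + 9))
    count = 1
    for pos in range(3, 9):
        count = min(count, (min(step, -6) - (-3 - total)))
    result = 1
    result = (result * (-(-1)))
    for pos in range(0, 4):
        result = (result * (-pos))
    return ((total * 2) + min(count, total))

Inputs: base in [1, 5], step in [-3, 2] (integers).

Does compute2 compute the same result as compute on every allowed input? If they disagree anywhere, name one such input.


At base=1, step=2: compute gives 17, compute2 gives 15.
verdict: not equivalent; witness: base=1, step=2


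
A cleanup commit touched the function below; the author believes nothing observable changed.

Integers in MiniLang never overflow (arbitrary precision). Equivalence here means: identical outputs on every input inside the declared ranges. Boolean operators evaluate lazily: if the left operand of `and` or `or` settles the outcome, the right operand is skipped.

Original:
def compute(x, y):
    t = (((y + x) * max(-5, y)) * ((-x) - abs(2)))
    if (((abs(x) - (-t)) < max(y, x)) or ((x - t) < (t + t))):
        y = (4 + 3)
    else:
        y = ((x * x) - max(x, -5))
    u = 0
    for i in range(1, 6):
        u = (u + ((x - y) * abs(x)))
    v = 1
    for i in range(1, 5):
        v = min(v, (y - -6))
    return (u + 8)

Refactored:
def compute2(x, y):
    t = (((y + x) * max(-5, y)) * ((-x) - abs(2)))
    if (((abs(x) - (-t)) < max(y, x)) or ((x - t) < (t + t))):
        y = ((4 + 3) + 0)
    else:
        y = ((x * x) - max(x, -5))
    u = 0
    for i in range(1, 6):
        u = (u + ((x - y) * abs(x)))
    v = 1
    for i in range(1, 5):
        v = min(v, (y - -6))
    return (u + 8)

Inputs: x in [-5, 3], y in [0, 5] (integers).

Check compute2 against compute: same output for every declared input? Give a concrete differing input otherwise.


Behavior is preserved: although constant usage differs, and arithmetic usage differs, the outputs never diverge.
Spot check at x=-3, y=1 — compute: t becomes -2; next (((abs(x) - (-t)) < max(y, x)) or ((x - t) < (t + t))) evaluates to false; next y becomes 12; next u becomes 0; next at i=1:; next u becomes -45; next at i=2:; next u becomes -90; next at i=3:; next u becomes -135; next at i=4:; next u becomes -180; next at i=5:; next u becomes -225; next v becomes 1; next at i=1:; next v becomes 1; next at i=2:; next v becomes 1; next at i=3:; next v becomes 1; next at i=4:; next v becomes 1; next final value -217. compute2: t becomes -2; next (((abs(x) - (-t)) < max(y, x)) or ((x - t) < (t + t))) evaluates to false; next y becomes 12; next u becomes 0; next at i=1:; next u becomes -45; next at i=2:; next u becomes -90; next at i=3:; next u becomes -135; next at i=4:; next u becomes -180; next at i=5:; next u becomes -225; next v becomes 1; next at i=1:; next v becomes 1; next at i=2:; next v becomes 1; next at i=3:; next v becomes 1; next at i=4:; next v becomes 1; next final value -217. Both give -217.
Every one of the 54 inputs gives matching results.
verdict: equivalent


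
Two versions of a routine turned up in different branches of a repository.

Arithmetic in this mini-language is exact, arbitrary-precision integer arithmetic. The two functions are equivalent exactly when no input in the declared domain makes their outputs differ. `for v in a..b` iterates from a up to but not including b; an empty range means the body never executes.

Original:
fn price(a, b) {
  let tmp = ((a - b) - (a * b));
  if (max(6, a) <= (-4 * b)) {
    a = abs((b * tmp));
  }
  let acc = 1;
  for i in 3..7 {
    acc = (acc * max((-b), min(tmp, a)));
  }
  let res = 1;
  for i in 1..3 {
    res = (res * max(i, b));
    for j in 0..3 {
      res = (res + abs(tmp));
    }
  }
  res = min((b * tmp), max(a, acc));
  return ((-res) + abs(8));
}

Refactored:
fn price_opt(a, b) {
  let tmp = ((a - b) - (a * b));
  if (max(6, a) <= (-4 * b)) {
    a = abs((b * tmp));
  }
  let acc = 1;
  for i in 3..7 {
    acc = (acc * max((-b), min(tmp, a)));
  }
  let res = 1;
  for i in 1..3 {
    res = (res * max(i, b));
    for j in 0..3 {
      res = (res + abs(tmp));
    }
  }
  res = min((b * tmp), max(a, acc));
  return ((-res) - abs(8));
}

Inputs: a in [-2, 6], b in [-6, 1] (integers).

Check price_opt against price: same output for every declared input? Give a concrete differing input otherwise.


There is a counterexample at a=-2, b=-6: -40 on one side, -56 on the other.
price: tmp becomes -8; next (max(6, a) <= (-4 * b)) evaluates to true; next a becomes 48; next acc becomes 1; next at i=3:; next acc becomes 6; next at i=4:; next acc becomes 36; next at i=5:; next acc becomes 216; next at i=6:; next acc becomes 1296; next res becomes 1; next at i=1:; next res becomes 1; next at j=0:; next res becomes 9; next at j=1:; next res becomes 17; next at j=2:; next res becomes 25; next at i=2:; next res becomes 50; next at j=0:; next res becomes 58; next at j=1:; next res becomes 66; next at j=2:; next res becomes 74; next res becomes 48; next final value -40
price_opt: tmp becomes -8; next (max(6, a) <= (-4 * b)) evaluates to true; next a becomes 48; next acc becomes 1; next at i=3:; next acc becomes 6; next at i=4:; next acc becomes 36; next at i=5:; next acc becomes 216; next at i=6:; next acc becomes 1296; next res becomes 1; next at i=1:; next res becomes 1; next at j=0:; next res becomes 9; next at j=1:; next res becomes 17; next at j=2:; next res becomes 25; next at i=2:; next res becomes 50; next at j=0:; next res becomes 58; next at j=1:; next res becomes 66; next at j=2:; next res becomes 74; next res becomes 48; next final value -56
verdict: not equivalent; witness: a=-2, b=-6


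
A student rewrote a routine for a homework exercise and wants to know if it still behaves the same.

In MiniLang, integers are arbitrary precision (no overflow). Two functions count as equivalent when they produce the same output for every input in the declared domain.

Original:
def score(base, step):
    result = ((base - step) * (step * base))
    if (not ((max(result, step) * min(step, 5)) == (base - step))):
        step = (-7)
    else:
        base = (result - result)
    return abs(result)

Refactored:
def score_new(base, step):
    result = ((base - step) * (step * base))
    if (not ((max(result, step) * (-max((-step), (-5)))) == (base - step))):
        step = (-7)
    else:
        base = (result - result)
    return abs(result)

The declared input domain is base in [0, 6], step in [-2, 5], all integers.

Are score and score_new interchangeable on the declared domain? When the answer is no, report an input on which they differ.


Differences: min/max/abs usage differs — yet all 56 inputs agree.
verdict: equivalent


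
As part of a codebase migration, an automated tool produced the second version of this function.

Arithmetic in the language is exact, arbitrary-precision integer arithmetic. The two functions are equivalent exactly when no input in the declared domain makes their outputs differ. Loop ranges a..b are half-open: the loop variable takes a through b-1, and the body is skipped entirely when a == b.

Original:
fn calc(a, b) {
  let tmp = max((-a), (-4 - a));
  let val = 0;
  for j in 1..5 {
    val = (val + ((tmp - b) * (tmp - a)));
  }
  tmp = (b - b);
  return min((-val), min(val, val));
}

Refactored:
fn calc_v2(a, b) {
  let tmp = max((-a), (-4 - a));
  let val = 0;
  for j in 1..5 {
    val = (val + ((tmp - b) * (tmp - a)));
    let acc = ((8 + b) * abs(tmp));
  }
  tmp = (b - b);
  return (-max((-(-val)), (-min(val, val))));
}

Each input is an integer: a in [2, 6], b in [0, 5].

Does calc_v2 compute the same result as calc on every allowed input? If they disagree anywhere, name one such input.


Equivalent — the differences include arithmetic usage differs, local variable names differ, statement counts differ, constant usage differs, min/max/abs usage differs, yet no declared input distinguishes the two.
Spot check at a=3, b=0 — calc: tmp := -3 | val := 0 | iter j=1: | val := 18 | iter j=2: | val := 36 | iter j=3: | val := 54 | iter j=4: | val := 72 | tmp := 0 | result -72. calc_v2: tmp := -3 | val := 0 | iter j=1: | val := 18 | acc := 24 | iter j=2: | val := 36 | acc := 24 | iter j=3: | val := 54 | acc := 24 | iter j=4: | val := 72 | acc := 24 | tmp := 0 | result -72. Both give -72.
Sweeping the whole domain (30 inputs) finds no disagreement.
verdict: equivalent


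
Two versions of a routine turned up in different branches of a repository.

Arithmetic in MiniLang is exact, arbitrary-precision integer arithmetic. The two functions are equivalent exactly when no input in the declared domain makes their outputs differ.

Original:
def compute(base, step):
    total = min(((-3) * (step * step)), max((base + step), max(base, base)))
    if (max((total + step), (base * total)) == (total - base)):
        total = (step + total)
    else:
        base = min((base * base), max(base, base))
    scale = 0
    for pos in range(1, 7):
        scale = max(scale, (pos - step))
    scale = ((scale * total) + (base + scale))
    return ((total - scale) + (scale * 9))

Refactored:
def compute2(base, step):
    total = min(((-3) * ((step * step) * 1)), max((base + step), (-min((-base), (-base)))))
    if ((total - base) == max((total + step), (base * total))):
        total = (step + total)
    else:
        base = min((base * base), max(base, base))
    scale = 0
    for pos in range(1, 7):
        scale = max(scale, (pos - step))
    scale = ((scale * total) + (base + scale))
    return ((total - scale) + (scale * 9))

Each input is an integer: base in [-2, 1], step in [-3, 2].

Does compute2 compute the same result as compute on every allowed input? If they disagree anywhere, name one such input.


Although constant usage differs; arithmetic usage differs; min/max/abs usage differs, 24/24 inputs agree.
verdict: equivalent
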